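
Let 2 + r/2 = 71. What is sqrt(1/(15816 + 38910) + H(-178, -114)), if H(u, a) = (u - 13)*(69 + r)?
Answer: I*sqrt(118410748045086)/54726 ≈ 198.84*I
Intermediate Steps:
r = 138 (r = -4 + 2*71 = -4 + 142 = 138)
H(u, a) = -2691 + 207*u (H(u, a) = (u - 13)*(69 + 138) = (-13 + u)*207 = -2691 + 207*u)
sqrt(1/(15816 + 38910) + H(-178, -114)) = sqrt(1/(15816 + 38910) + (-2691 + 207*(-178))) = sqrt(1/54726 + (-2691 - 36846)) = sqrt(1/54726 - 39537) = sqrt(-2163701861/54726) = I*sqrt(118410748045086)/54726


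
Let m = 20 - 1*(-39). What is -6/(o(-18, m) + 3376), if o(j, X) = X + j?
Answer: -2/1139 ≈ -0.0017559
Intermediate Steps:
m = 59 (m = 20 + 39 = 59)
-6/(o(-18, m) + 3376) = -6/((59 - 18) + 3376) = -6/(41 + 3376) = -6/3417 = -6*1/3417 = -2/1139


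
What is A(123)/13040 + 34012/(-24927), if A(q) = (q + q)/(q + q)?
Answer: -443491553/325048080 ≈ -1.3644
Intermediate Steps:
A(q) = 1 (A(q) = (2*q)/((2*q)) = (2*q)*(1/(2*q)) = 1)
A(123)/13040 + 34012/(-24927) = 1/13040 + 34012/(-24927) = 1*(1/13040) + 34012*(-1/24927) = 1/13040 - 34012/24927 = -443491553/325048080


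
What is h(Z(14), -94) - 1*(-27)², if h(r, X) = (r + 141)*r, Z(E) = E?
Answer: 1441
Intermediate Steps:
h(r, X) = r*(141 + r) (h(r, X) = (141 + r)*r = r*(141 + r))
h(Z(14), -94) - 1*(-27)² = 14*(141 + 14) - 1*(-27)² = 14*155 - 1*729 = 2170 - 729 = 1441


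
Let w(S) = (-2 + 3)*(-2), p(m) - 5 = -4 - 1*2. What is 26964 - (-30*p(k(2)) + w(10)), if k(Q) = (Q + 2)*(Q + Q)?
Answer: 26936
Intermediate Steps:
k(Q) = 2*Q*(2 + Q) (k(Q) = (2 + Q)*(2*Q) = 2*Q*(2 + Q))
p(m) = -1 (p(m) = 5 + (-4 - 1*2) = 5 + (-4 - 2) = 5 - 6 = -1)
w(S) = -2 (w(S) = 1*(-2) = -2)
26964 - (-30*p(k(2)) + w(10)) = 26964 - (-30*(-1) - 2) = 26964 - (30 - 2) = 26964 - 1*28 = 26964 - 28 = 26936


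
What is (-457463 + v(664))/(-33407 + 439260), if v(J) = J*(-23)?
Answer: -472735/405853 ≈ -1.1648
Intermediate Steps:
v(J) = -23*J
(-457463 + v(664))/(-33407 + 439260) = (-457463 - 23*664)/(-33407 + 439260) = (-457463 - 15272)/405853 = -472735*1/405853 = -472735/405853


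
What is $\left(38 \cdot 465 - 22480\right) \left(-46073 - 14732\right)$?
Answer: $292472050$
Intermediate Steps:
$\left(38 \cdot 465 - 22480\right) \left(-46073 - 14732\right) = \left(17670 - 22480\right) \left(-60805\right) = \left(-4810\right) \left(-60805\right) = 292472050$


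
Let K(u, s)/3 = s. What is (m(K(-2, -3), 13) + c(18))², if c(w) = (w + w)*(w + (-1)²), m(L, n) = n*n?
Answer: 727609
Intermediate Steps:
K(u, s) = 3*s
m(L, n) = n²
c(w) = 2*w*(1 + w) (c(w) = (2*w)*(w + 1) = (2*w)*(1 + w) = 2*w*(1 + w))
(m(K(-2, -3), 13) + c(18))² = (13² + 2*18*(1 + 18))² = (169 + 2*18*19)² = (169 + 684)² = 853² = 727609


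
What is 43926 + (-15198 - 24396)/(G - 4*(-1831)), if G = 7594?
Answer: 327624237/7459 ≈ 43923.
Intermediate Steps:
43926 + (-15198 - 24396)/(G - 4*(-1831)) = 43926 + (-15198 - 24396)/(7594 - 4*(-1831)) = 43926 - 39594/(7594 + 7324) = 43926 - 39594/14918 = 43926 - 39594*1/14918 = 43926 - 19797/7459 = 327624237/7459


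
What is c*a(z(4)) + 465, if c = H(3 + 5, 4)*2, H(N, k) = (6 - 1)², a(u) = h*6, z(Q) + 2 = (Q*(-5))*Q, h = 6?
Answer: 2265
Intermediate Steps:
z(Q) = -2 - 5*Q² (z(Q) = -2 + (Q*(-5))*Q = -2 + (-5*Q)*Q = -2 - 5*Q²)
a(u) = 36 (a(u) = 6*6 = 36)
H(N, k) = 25 (H(N, k) = 5² = 25)
c = 50 (c = 25*2 = 50)
c*a(z(4)) + 465 = 50*36 + 465 = 1800 + 465 = 2265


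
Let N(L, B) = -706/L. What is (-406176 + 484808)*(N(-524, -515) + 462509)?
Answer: 4764222885676/131 ≈ 3.6368e+10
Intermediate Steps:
(-406176 + 484808)*(N(-524, -515) + 462509) = (-406176 + 484808)*(-706/(-524) + 462509) = 78632*(-706*(-1/524) + 462509) = 78632*(353/262 + 462509) = 78632*(121177711/262) = 4764222885676/131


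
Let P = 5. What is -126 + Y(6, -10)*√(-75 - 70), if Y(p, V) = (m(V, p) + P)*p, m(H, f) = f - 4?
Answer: -126 + 42*I*√145 ≈ -126.0 + 505.75*I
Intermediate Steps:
m(H, f) = -4 + f
Y(p, V) = p*(1 + p) (Y(p, V) = ((-4 + p) + 5)*p = (1 + p)*p = p*(1 + p))
-126 + Y(6, -10)*√(-75 - 70) = -126 + (6*(1 + 6))*√(-75 - 70) = -126 + (6*7)*√(-145) = -126 + 42*(I*√145) = -126 + 42*I*√145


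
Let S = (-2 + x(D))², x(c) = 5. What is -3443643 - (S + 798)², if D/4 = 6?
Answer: -4094892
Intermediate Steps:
D = 24 (D = 4*6 = 24)
S = 9 (S = (-2 + 5)² = 3² = 9)
-3443643 - (S + 798)² = -3443643 - (9 + 798)² = -3443643 - 1*807² = -3443643 - 1*651249 = -3443643 - 651249 = -4094892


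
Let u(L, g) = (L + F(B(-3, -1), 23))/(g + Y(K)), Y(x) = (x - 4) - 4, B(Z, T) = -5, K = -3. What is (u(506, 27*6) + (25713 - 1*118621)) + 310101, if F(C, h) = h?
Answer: 32796672/151 ≈ 2.1720e+5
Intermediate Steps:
Y(x) = -8 + x (Y(x) = (-4 + x) - 4 = -8 + x)
u(L, g) = (23 + L)/(-11 + g) (u(L, g) = (L + 23)/(g + (-8 - 3)) = (23 + L)/(g - 11) = (23 + L)/(-11 + g))
(u(506, 27*6) + (25713 - 1*118621)) + 310101 = ((23 + 506)/(-11 + 27*6) + (25713 - 1*118621)) + 310101 = (529/(-11 + 162) + (25713 - 118621)) + 310101 = (529/151 - 92908) + 310101 = -14028579/151 + 310101 = 32796672/151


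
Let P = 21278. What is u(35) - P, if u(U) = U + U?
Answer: -21208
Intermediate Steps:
u(U) = 2*U
u(35) - P = 2*35 - 1*21278 = 70 - 21278 = -21208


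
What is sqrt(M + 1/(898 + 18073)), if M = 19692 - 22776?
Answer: I*sqrt(1109928006673)/18971 ≈ 55.534*I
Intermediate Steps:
M = -3084
sqrt(M + 1/(898 + 18073)) = sqrt(-3084 + 1/(898 + 18073)) = sqrt(-3084 + 1/18971) = sqrt(-58506563/18971) = I*sqrt(1109928006673)/18971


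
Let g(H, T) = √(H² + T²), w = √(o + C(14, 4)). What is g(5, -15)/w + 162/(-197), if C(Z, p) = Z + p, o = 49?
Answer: -162/197 + 5*√670/67 ≈ 1.1093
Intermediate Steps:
w = √67 (w = √(49 + (14 + 4)) = √(49 + 18) = √67 ≈ 8.1853)
g(5, -15)/w + 162/(-197) = √(5² + (-15)²)/(√67) + 162/(-197) = √(25 + 225)*(√67/67) + 162*(-1/197) = √250*(√67/67) - 162/197 = (5*√10)*(√67/67) - 162/197 = 5*√670/67 - 162/197 = -162/197 + 5*√670/67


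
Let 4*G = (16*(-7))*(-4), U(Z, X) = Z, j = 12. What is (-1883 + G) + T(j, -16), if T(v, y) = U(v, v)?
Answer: -1759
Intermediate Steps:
G = 112 (G = ((16*(-7))*(-4))/4 = (-112*(-4))/4 = (¼)*448 = 112)
T(v, y) = v
(-1883 + G) + T(j, -16) = (-1883 + 112) + 12 = -1771 + 12 = -1759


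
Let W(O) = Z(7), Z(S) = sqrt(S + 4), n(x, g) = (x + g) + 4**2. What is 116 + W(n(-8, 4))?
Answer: 116 + sqrt(11) ≈ 119.32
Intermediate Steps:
n(x, g) = 16 + g + x (n(x, g) = (g + x) + 16 = 16 + g + x)
Z(S) = sqrt(4 + S)
W(O) = sqrt(11) (W(O) = sqrt(4 + 7) = sqrt(11))
116 + W(n(-8, 4)) = 116 + sqrt(11)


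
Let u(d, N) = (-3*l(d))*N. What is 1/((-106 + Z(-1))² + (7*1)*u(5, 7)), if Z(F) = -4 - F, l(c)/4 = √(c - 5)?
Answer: 1/11881 ≈ 8.4168e-5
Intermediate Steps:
l(c) = 4*√(-5 + c) (l(c) = 4*√(c - 5) = 4*√(-5 + c))
u(d, N) = -12*N*√(-5 + d) (u(d, N) = (-12*√(-5 + d))*N = -12*N*√(-5 + d))
1/((-106 + Z(-1))² + (7*1)*u(5, 7)) = 1/((-106 + (-4 - 1*(-1)))² + (7*1)*(-12*7*√(-5 + 5))) = 1/((-106 + (-4 + 1))² + 7*(-12*7*√0)) = 1/((-106 - 3)² + 7*(-12*7*0)) = 1/((-109)² + 7*0) = 1/(11881 + 0) = 1/11881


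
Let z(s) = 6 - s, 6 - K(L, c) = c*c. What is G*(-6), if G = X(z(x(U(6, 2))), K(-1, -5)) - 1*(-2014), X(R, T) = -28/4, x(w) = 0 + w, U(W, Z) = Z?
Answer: -12042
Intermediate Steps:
K(L, c) = 6 - c² (K(L, c) = 6 - c*c = 6 - c²)
x(w) = w
X(R, T) = -7 (X(R, T) = -28*¼ = -7)
G = 2007 (G = -7 - 1*(-2014) = -7 + 2014 = 2007)
G*(-6) = 2007*(-6) = -12042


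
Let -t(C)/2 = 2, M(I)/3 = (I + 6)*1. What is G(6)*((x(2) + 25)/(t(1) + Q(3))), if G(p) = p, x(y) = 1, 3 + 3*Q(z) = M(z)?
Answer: 39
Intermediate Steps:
M(I) = 18 + 3*I (M(I) = 3*((I + 6)*1) = 3*((6 + I)*1) = 3*(6 + I) = 18 + 3*I)
t(C) = -4 (t(C) = -2*2 = -4)
Q(z) = 5 + z (Q(z) = -1 + (18 + 3*z)/3 = -1 + (6 + z) = 5 + z)
G(6)*((x(2) + 25)/(t(1) + Q(3))) = 6*((1 + 25)/(-4 + (5 + 3))) = 6*(26/(-4 + 8)) = 6*(26/4) = 6*(26*(1/4)) = 6*(13/2) = 39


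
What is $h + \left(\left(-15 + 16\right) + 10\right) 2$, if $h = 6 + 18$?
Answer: $46$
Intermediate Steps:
$h = 24$
$h + \left(\left(-15 + 16\right) + 10\right) 2 = 24 + \left(\left(-15 + 16\right) + 10\right) 2 = 24 + \left(1 + 10\right) 2 = 24 + 11 \cdot 2 = 24 + 22 = 46$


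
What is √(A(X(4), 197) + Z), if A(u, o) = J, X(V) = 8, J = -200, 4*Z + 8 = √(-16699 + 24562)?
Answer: √(-808 + √7863)/2 ≈ 13.41*I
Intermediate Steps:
Z = -2 + √7863/4 (Z = -2 + √(-16699 + 24562)/4 = -2 + √7863/4 ≈ 20.168)
A(u, o) = -200
√(A(X(4), 197) + Z) = √(-200 + (-2 + √7863/4)) = √(-202 + √7863/4)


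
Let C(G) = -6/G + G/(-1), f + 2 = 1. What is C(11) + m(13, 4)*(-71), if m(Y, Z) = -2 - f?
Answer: 654/11 ≈ 59.455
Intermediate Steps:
f = -1 (f = -2 + 1 = -1)
m(Y, Z) = -1 (m(Y, Z) = -2 - 1*(-1) = -2 + 1 = -1)
C(G) = -G - 6/G (C(G) = -6/G + G*(-1) = -6/G - G = -G - 6/G)
C(11) + m(13, 4)*(-71) = (-1*11 - 6/11) - 1*(-71) = (-11 - 6*1/11) + 71 = (-11 - 6/11) + 71 = -127/11 + 71 = 654/11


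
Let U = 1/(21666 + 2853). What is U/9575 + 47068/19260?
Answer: 184168788586/75360985425 ≈ 2.4438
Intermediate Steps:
U = 1/24519 ≈ 4.0785e-5
U/9575 + 47068/19260 = (1/24519)/9575 + 47068/19260 = (1/24519)*(1/9575) + 47068*(1/19260) = 1/234769425 + 11767/4815 = 184168788586/75360985425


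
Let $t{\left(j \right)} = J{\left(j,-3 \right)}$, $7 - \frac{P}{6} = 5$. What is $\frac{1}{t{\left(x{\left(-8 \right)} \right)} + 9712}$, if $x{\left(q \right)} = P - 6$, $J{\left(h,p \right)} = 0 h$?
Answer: $\frac{1}{9712} \approx 0.00010297$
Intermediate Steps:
$J{\left(h,p \right)} = 0$
$P = 12$ ($P = 42 - 30 = 12$)
$x{\left(q \right)} = 6$ ($x{\left(q \right)} = 12 - 6 = 6$)
$t{\left(j \right)} = 0$
$\frac{1}{t{\left(x{\left(-8 \right)} \right)} + 9712} = \frac{1}{0 + 9712} = \frac{1}{9712}$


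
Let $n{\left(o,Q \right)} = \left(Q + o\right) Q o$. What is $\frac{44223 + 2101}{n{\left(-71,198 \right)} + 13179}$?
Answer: $- \frac{46324}{1772187} \approx -0.026139$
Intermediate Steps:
$n{\left(o,Q \right)} = Q o \left(Q + o\right)$ ($n{\left(o,Q \right)} = Q \left(Q + o\right) o = Q o \left(Q + o\right)$)
$\frac{44223 + 2101}{n{\left(-71,198 \right)} + 13179} = \frac{44223 + 2101}{198 \left(-71\right) \left(198 - 71\right) + 13179} = \frac{46324}{198 \left(-71\right) 127 + 13179} = \frac{46324}{-1785366 + 13179} = \frac{46324}{-1772187} = 46324 \left(- \frac{1}{1772187}\right) = - \frac{46324}{1772187}$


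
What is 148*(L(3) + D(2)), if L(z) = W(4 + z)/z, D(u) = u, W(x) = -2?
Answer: 592/3 ≈ 197.33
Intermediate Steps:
L(z) = -2/z
148*(L(3) + D(2)) = 148*(-2/3 + 2) = 148*(4/3) = 592/3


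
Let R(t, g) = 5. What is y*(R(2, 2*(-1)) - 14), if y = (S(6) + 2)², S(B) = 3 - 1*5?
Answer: 0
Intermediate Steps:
S(B) = -2 (S(B) = 3 - 5 = -2)
y = 0 (y = (-2 + 2)² = 0² = 0)
y*(R(2, 2*(-1)) - 14) = 0*(5 - 14) = 0*(-9) = 0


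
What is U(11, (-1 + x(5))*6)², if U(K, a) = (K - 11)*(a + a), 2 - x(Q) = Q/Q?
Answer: 0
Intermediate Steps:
x(Q) = 1 (x(Q) = 2 - Q/Q = 2 - 1*1 = 2 - 1 = 1)
U(K, a) = 2*a*(-11 + K) (U(K, a) = (-11 + K)*(2*a) = 2*a*(-11 + K))
U(11, (-1 + x(5))*6)² = (2*((-1 + 1)*6)*(-11 + 11))² = (2*(0*6)*0)² = (2*0*0)² = 0² = 0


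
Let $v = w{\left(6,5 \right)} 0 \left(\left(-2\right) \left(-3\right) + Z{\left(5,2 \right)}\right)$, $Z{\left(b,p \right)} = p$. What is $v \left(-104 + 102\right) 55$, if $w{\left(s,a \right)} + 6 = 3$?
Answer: $0$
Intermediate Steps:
$w{\left(s,a \right)} = -3$ ($w{\left(s,a \right)} = -6 + 3 = -3$)
$v = 0$ ($v = \left(-3\right) 0 \left(\left(-2\right) \left(-3\right) + 2\right) = 0 \left(6 + 2\right) = 0 \cdot 8 = 0$)
$v \left(-104 + 102\right) 55 = 0 \left(-104 + 102\right) 55 = 0 \left(-2\right) 55 = 0 \cdot 55 = 0$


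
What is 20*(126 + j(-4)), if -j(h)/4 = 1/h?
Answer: 2540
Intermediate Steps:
j(h) = -4/h
20*(126 + j(-4)) = 20*(126 - 4/(-4)) = 20*(126 - 4*(-¼)) = 20*(126 + 1) = 20*127 = 2540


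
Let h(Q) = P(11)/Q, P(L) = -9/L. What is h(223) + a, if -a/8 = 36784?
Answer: -721849225/2453 ≈ -2.9427e+5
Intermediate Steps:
a = -294272 (a = -8*36784 = -294272)
h(Q) = -9/(11*Q) (h(Q) = (-9/11)/Q = (-9*1/11)/Q = -9/(11*Q))
h(223) + a = -9/11/223 - 294272 = -9/11*1/223 - 294272 = -9/2453 - 294272 = -721849225/2453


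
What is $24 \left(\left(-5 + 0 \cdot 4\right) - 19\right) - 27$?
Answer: $-603$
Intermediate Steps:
$24 \left(\left(-5 + 0 \cdot 4\right) - 19\right) - 27 = 24 \left(\left(-5 + 0\right) - 19\right) - 27 = 24 \left(-5 - 19\right) - 27 = 24 \left(-24\right) - 27 = -576 - 27 = -603$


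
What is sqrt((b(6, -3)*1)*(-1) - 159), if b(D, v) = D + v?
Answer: 9*I*sqrt(2) ≈ 12.728*I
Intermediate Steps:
sqrt((b(6, -3)*1)*(-1) - 159) = sqrt(((6 - 3)*1)*(-1) - 159) = sqrt((3*1)*(-1) - 159) = sqrt(3*(-1) - 159) = sqrt(-3 - 159) = sqrt(-162) = 9*I*sqrt(2)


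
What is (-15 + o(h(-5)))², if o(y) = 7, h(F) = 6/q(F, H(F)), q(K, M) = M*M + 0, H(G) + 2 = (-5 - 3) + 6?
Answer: 64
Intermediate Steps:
H(G) = -4 (H(G) = -2 + ((-5 - 3) + 6) = -2 + (-8 + 6) = -2 - 2 = -4)
q(K, M) = M² (q(K, M) = M² + 0 = M²)
h(F) = 3/8 (h(F) = 6/((-4)²) = 6/16 = 6*(1/16) = 3/8)
(-15 + o(h(-5)))² = (-15 + 7)² = (-8)² = 64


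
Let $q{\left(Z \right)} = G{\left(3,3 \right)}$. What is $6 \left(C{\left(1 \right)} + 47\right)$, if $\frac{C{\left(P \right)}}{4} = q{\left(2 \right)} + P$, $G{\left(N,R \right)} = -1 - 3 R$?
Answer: $66$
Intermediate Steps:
$q{\left(Z \right)} = -10$ ($q{\left(Z \right)} = -1 - 9 = -10$)
$C{\left(P \right)} = -40 + 4 P$ ($C{\left(P \right)} = 4 \left(-10 + P\right) = -40 + 4 P$)
$6 \left(C{\left(1 \right)} + 47\right) = 6 \left(\left(-40 + 4 \cdot 1\right) + 47\right) = 6 \left(\left(-40 + 4\right) + 47\right) = 6 \left(-36 + 47\right) = 6 \cdot 11 = 66$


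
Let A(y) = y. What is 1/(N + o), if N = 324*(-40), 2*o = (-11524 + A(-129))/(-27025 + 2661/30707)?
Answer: -1659708028/21509458214209 ≈ -7.7162e-5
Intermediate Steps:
o = 357828671/1659708028 (o = ((-11524 - 129)/(-27025 + 2661/30707))/2 = (-11653/(-27025 + 2661*(1/30707)))/2 = (-11653/(-27025 + 2661/30707))/2 = (-11653/(-829854014/30707))/2 = (-11653*(-30707/829854014))/2 = (½)*(357828671/829854014) = 357828671/1659708028 ≈ 0.21560)
N = -12960
1/(N + o) = 1/(-12960 + 357828671/1659708028) = 1/(-21509458214209/1659708028) = -1659708028/21509458214209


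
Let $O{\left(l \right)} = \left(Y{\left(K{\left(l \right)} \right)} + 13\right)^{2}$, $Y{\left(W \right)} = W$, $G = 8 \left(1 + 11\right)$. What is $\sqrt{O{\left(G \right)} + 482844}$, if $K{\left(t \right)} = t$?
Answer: $5 \sqrt{19789} \approx 703.37$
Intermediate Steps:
$G = 96$ ($G = 8 \cdot 12 = 96$)
$O{\left(l \right)} = \left(13 + l\right)^{2}$ ($O{\left(l \right)} = \left(l + 13\right)^{2} = \left(13 + l\right)^{2}$)
$\sqrt{O{\left(G \right)} + 482844} = \sqrt{\left(13 + 96\right)^{2} + 482844} = \sqrt{109^{2} + 482844} = \sqrt{11881 + 482844} = \sqrt{494725} = 5 \sqrt{19789}$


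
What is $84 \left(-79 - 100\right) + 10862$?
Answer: $-4174$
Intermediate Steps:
$84 \left(-79 - 100\right) + 10862 = 84 \left(-179\right) + 10862 = -15036 + 10862 = -4174$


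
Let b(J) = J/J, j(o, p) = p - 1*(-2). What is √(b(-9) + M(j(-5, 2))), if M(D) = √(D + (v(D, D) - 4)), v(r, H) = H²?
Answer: √5 ≈ 2.2361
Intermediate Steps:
j(o, p) = 2 + p (j(o, p) = p + 2 = 2 + p)
M(D) = √(-4 + D + D²) (M(D) = √(D + (D² - 4)) = √(D + (-4 + D²)) = √(-4 + D + D²))
b(J) = 1
√(b(-9) + M(j(-5, 2))) = √(1 + √(-4 + (2 + 2) + (2 + 2)²)) = √(1 + √(-4 + 4 + 4²)) = √(1 + √(-4 + 4 + 16)) = √(1 + √16) = √(1 + 4) = √5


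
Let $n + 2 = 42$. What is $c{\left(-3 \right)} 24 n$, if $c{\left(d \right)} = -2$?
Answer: $-1920$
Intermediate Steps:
$n = 40$ ($n = -2 + 42 = 40$)
$c{\left(-3 \right)} 24 n = \left(-2\right) 24 \cdot 40 = \left(-48\right) 40 = -1920$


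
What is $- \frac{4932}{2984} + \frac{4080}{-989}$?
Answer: $- \frac{4263117}{737794} \approx -5.7782$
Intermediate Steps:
$- \frac{4932}{2984} + \frac{4080}{-989} = \left(-4932\right) \frac{1}{2984} + 4080 \left(- \frac{1}{989}\right) = - \frac{1233}{746} - \frac{4080}{989} = - \frac{4263117}{737794}$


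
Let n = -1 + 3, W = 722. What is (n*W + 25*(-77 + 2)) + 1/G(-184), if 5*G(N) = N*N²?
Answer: -2684916229/6229504 ≈ -431.00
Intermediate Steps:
G(N) = N³/5 (G(N) = (N*N²)/5 = N³/5)
n = 2
(n*W + 25*(-77 + 2)) + 1/G(-184) = (2*722 + 25*(-77 + 2)) + 1/((⅕)*(-184)³) = (1444 + 25*(-75)) + 1/((⅕)*(-6229504)) = (1444 - 1875) + 1/(-6229504/5) = -431 - 5/6229504 = -2684916229/6229504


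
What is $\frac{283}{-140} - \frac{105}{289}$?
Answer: $- \frac{96487}{40460} \approx -2.3848$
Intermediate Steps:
$\frac{283}{-140} - \frac{105}{289} = 283 \left(- \frac{1}{140}\right) - \frac{105}{289} = - \frac{283}{140} - \frac{105}{289} = - \frac{96487}{40460}$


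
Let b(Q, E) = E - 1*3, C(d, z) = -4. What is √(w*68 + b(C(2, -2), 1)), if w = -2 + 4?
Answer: √134 ≈ 11.576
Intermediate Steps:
b(Q, E) = -3 + E (b(Q, E) = E - 3 = -3 + E)
w = 2
√(w*68 + b(C(2, -2), 1)) = √(2*68 + (-3 + 1)) = √(136 - 2) = √134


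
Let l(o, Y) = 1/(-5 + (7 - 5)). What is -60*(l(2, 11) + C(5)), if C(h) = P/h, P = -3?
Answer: 56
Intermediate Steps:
C(h) = -3/h
l(o, Y) = -⅓ (l(o, Y) = 1/(-5 + 2) = 1/(-3) = -⅓)
-60*(l(2, 11) + C(5)) = -60*(-⅓ - 3/5) = -60*(-⅓ - 3*⅕) = -60*(-⅓ - ⅗) = -60*(-14/15) = 56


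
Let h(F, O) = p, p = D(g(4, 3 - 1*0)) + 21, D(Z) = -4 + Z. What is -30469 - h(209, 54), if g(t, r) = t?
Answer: -30490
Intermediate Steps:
p = 21 (p = (-4 + 4) + 21 = 0 + 21 = 21)
h(F, O) = 21
-30469 - h(209, 54) = -30469 - 1*21 = -30469 - 21 = -30490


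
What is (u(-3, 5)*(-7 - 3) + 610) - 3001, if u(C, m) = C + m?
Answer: -2411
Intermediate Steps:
(u(-3, 5)*(-7 - 3) + 610) - 3001 = ((-3 + 5)*(-7 - 3) + 610) - 3001 = (2*(-10) + 610) - 3001 = (-20 + 610) - 3001 = 590 - 3001 = -2411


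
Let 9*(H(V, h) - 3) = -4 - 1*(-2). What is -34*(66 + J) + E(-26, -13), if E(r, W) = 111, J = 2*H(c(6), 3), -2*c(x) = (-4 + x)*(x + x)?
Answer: -20897/9 ≈ -2321.9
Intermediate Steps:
c(x) = -x*(-4 + x) (c(x) = -(-4 + x)*(x + x)/2 = -(-4 + x)*2*x/2 = -x*(-4 + x))
H(V, h) = 25/9 (H(V, h) = 3 + (-4 - 1*(-2))/9 = 3 + (-4 + 2)/9 = 3 + (⅑)*(-2) = 3 - 2/9 = 25/9)
J = 50/9 (J = 2*(25/9) = 50/9 ≈ 5.5556)
-34*(66 + J) + E(-26, -13) = -34*(66 + 50/9) + 111 = -34*644/9 + 111 = -21896/9 + 111 = -20897/9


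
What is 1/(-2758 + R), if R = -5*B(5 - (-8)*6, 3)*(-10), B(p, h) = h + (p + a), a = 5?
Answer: 1/292 ≈ 0.0034247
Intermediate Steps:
B(p, h) = 5 + h + p (B(p, h) = h + (p + 5) = h + (5 + p) = 5 + h + p)
R = 3050 (R = -5*(5 + 3 + (5 - (-8)*6))*(-10) = -5*(5 + 3 + (5 - 4*(-12)))*(-10) = -5*(5 + 3 + (5 + 48))*(-10) = -5*(5 + 3 + 53)*(-10) = -5*61*(-10) = -305*(-10) = 3050)
1/(-2758 + R) = 1/(-2758 + 3050) = 1/292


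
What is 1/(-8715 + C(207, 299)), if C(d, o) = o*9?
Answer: -1/6024 ≈ -0.00016600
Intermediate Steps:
C(d, o) = 9*o
1/(-8715 + C(207, 299)) = 1/(-8715 + 9*299) = 1/(-8715 + 2691) = 1/(-6024) = -1/6024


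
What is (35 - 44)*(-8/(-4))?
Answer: -18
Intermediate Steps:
(35 - 44)*(-8/(-4)) = -(-72)*(-1)/4 = -9*2 = -18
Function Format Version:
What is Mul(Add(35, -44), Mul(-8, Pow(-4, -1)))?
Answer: -18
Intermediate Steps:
Mul(Add(35, -44), Mul(-8, Pow(-4, -1))) = Mul(-9, Mul(-8, Rational(-1, 4))) = Mul(-9, 2) = -18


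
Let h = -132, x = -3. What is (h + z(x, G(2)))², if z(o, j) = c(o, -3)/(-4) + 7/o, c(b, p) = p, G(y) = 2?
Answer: 2569609/144 ≈ 17845.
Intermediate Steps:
z(o, j) = ¾ + 7/o (z(o, j) = -3/(-4) + 7/o = -3*(-¼) + 7/o = ¾ + 7/o)
(h + z(x, G(2)))² = (-132 + (¾ + 7/(-3)))² = (-132 + (¾ + 7*(-⅓)))² = (-132 + (¾ - 7/3))² = (-132 - 19/12)² = (-1603/12)² = 2569609/144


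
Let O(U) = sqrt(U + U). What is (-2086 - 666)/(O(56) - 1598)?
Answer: 1099424/638373 + 2752*sqrt(7)/638373 ≈ 1.7336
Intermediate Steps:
O(U) = sqrt(2)*sqrt(U) (O(U) = sqrt(2*U) = sqrt(2)*sqrt(U))
(-2086 - 666)/(O(56) - 1598) = (-2086 - 666)/(sqrt(2)*sqrt(56) - 1598) = -2752/(sqrt(2)*(2*sqrt(14)) - 1598) = -2752/(4*sqrt(7) - 1598) = -2752/(-1598 + 4*sqrt(7))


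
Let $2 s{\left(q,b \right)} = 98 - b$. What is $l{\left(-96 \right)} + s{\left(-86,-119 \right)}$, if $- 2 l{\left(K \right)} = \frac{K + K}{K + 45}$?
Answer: $\frac{3625}{34} \approx 106.62$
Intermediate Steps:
$l{\left(K \right)} = - \frac{K}{45 + K}$ ($l{\left(K \right)} = - \frac{\left(K + K\right) \frac{1}{K + 45}}{2} = - \frac{2 K \frac{1}{45 + K}}{2} = - \frac{K}{45 + K}$)
$s{\left(q,b \right)} = 49 - \frac{b}{2}$ ($s{\left(q,b \right)} = \frac{98 - b}{2} = 49 - \frac{b}{2}$)
$l{\left(-96 \right)} + s{\left(-86,-119 \right)} = \left(-1\right) \left(-96\right) \frac{1}{45 - 96} + \left(49 - - \frac{119}{2}\right) = \left(-1\right) \left(-96\right) \frac{1}{-51} + \left(49 + \frac{119}{2}\right) = \left(-1\right) \left(-96\right) \left(- \frac{1}{51}\right) + \frac{217}{2} = - \frac{32}{17} + \frac{217}{2} = \frac{3625}{34}$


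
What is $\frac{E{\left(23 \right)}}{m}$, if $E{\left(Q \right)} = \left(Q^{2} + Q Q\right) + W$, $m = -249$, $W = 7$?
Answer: $- \frac{355}{83} \approx -4.2771$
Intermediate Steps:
$E{\left(Q \right)} = 7 + 2 Q^{2}$ ($E{\left(Q \right)} = \left(Q^{2} + Q Q\right) + 7 = \left(Q^{2} + Q^{2}\right) + 7 = 2 Q^{2} + 7 = 7 + 2 Q^{2}$)
$\frac{E{\left(23 \right)}}{m} = \frac{7 + 2 \cdot 23^{2}}{-249} = \left(7 + 2 \cdot 529\right) \left(- \frac{1}{249}\right) = \left(7 + 1058\right) \left(- \frac{1}{249}\right) = 1065 \left(- \frac{1}{249}\right) = - \frac{355}{83}$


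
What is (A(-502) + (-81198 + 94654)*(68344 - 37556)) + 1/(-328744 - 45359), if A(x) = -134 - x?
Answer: 154984773524687/374103 ≈ 4.1428e+8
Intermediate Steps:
(A(-502) + (-81198 + 94654)*(68344 - 37556)) + 1/(-328744 - 45359) = ((-134 - 1*(-502)) + (-81198 + 94654)*(68344 - 37556)) + 1/(-328744 - 45359) = ((-134 + 502) + 13456*30788) + 1/(-374103) = (368 + 414283328) - 1/374103 = 414283696 - 1/374103 = 154984773524687/374103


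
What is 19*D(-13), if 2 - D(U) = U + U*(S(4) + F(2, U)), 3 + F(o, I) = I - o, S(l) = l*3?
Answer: -1197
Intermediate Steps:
S(l) = 3*l
F(o, I) = -3 + I - o (F(o, I) = -3 + (I - o) = -3 + I - o)
D(U) = 2 - U - U*(7 + U) (D(U) = 2 - (U + U*(3*4 + (-3 + U - 1*2))) = 2 - (U + U*(12 + (-3 + U - 2))) = 2 - (U + U*(12 + (-5 + U))) = 2 - (U + U*(7 + U)) = 2 + (-U - U*(7 + U)) = 2 - U - U*(7 + U))
19*D(-13) = 19*(2 - 1*(-13)² - 8*(-13)) = 19*(2 - 1*169 + 104) = 19*(2 - 169 + 104) = 19*(-63) = -1197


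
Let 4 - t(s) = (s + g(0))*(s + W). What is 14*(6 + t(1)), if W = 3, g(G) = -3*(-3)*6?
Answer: -2940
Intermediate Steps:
g(G) = 54 (g(G) = 9*6 = 54)
t(s) = 4 - (3 + s)*(54 + s) (t(s) = 4 - (s + 54)*(s + 3) = 4 - (54 + s)*(3 + s) = 4 - (3 + s)*(54 + s))
14*(6 + t(1)) = 14*(6 + (-158 - 1*1² - 57*1)) = 14*(6 + (-158 - 1*1 - 57)) = 14*(6 + (-158 - 1 - 57)) = 14*(6 - 216) = 14*(-210) = -2940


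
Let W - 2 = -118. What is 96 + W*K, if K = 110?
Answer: -12664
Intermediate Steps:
W = -116 (W = 2 - 118 = -116)
96 + W*K = 96 - 116*110 = 96 - 12760 = -12664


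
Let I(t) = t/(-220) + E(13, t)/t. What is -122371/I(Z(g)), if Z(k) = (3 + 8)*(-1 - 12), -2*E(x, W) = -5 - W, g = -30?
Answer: -4430140/41 ≈ -1.0805e+5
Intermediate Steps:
E(x, W) = 5/2 + W/2 (E(x, W) = -(-5 - W)/2 = 5/2 + W/2)
Z(k) = -143 (Z(k) = 11*(-13) = -143)
I(t) = -t/220 + (5/2 + t/2)/t (I(t) = t/(-220) + (5/2 + t/2)/t = t*(-1/220) + (5/2 + t/2)/t = -t/220 + (5/2 + t/2)/t)
-122371/I(Z(g)) = -122371*(-31460/(550 - 1*(-143)² + 110*(-143))) = -122371*(-31460/(550 - 1*20449 - 15730)) = -122371*(-31460/(550 - 20449 - 15730)) = -122371/((1/220)*(-1/143)*(-35629)) = -122371/3239/2860 = -122371*2860/3239 = -4430140/41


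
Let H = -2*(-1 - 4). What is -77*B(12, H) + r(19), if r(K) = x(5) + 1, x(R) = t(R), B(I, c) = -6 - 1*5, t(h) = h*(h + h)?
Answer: 898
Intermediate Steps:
H = 10 (H = -2*(-5) = 10)
t(h) = 2*h² (t(h) = h*(2*h) = 2*h²)
B(I, c) = -11 (B(I, c) = -6 - 5 = -11)
x(R) = 2*R²
r(K) = 51 (r(K) = 2*5² + 1 = 2*25 + 1 = 50 + 1 = 51)
-77*B(12, H) + r(19) = -77*(-11) + 51 = 847 + 51 = 898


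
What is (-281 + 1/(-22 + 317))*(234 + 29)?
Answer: -21801122/295 ≈ -73902.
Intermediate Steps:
(-281 + 1/(-22 + 317))*(234 + 29) = (-281 + 1/295)*263 = -82894/295*263 = -21801122/295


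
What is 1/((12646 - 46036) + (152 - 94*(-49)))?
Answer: -1/28632 ≈ -3.4926e-5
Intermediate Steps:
1/((12646 - 46036) + (152 - 94*(-49))) = 1/(-33390 + (152 + 4606)) = 1/(-33390 + 4758) = 1/(-28632) = -1/28632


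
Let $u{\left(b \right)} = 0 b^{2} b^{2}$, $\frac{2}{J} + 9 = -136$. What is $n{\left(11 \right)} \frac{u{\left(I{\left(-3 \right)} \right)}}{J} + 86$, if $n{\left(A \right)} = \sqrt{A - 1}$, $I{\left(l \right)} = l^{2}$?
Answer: $86$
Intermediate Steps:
$J = - \frac{2}{145}$ ($J = \frac{2}{-9 - 136} = \frac{2}{-145} = 2 \left(- \frac{1}{145}\right) = - \frac{2}{145} \approx -0.013793$)
$u{\left(b \right)} = 0$ ($u{\left(b \right)} = 0 b^{2} = 0$)
$n{\left(A \right)} = \sqrt{-1 + A}$
$n{\left(11 \right)} \frac{u{\left(I{\left(-3 \right)} \right)}}{J} + 86 = \sqrt{-1 + 11} \frac{0}{- \frac{2}{145}} + 86 = \sqrt{10} \cdot 0 \left(- \frac{145}{2}\right) + 86 = \sqrt{10} \cdot 0 + 86 = 0 + 86 = 86$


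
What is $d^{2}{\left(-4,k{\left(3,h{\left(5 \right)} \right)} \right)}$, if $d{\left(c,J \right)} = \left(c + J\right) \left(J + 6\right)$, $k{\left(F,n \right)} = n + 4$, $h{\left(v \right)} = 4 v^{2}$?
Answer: $121000000$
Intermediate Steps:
$k{\left(F,n \right)} = 4 + n$
$d{\left(c,J \right)} = \left(6 + J\right) \left(J + c\right)$ ($d{\left(c,J \right)} = \left(J + c\right) \left(6 + J\right) = \left(6 + J\right) \left(J + c\right)$)
$d^{2}{\left(-4,k{\left(3,h{\left(5 \right)} \right)} \right)} = \left(\left(4 + 4 \cdot 5^{2}\right)^{2} + 6 \left(4 + 4 \cdot 5^{2}\right) + 6 \left(-4\right) + \left(4 + 4 \cdot 5^{2}\right) \left(-4\right)\right)^{2} = \left(\left(4 + 4 \cdot 25\right)^{2} + 6 \left(4 + 4 \cdot 25\right) - 24 + \left(4 + 4 \cdot 25\right) \left(-4\right)\right)^{2} = \left(\left(4 + 100\right)^{2} + 6 \left(4 + 100\right) - 24 + \left(4 + 100\right) \left(-4\right)\right)^{2} = \left(104^{2} + 6 \cdot 104 - 24 + 104 \left(-4\right)\right)^{2} = \left(10816 + 624 - 24 - 416\right)^{2} = 11000^{2} = 121000000$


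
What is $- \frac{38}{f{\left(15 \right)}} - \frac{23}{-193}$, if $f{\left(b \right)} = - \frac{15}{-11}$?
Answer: $- \frac{80329}{2895} \approx -27.747$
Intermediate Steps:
$f{\left(b \right)} = \frac{15}{11}$ ($f{\left(b \right)} = \left(-15\right) \left(- \frac{1}{11}\right) = \frac{15}{11}$)
$- \frac{38}{f{\left(15 \right)}} - \frac{23}{-193} = - \frac{38}{\frac{15}{11}} - \frac{23}{-193} = \left(-38\right) \frac{11}{15} - - \frac{23}{193} = - \frac{418}{15} + \frac{23}{193} = - \frac{80329}{2895}$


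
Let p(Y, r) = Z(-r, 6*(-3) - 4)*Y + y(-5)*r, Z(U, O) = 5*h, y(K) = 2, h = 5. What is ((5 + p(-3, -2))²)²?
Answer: 29986576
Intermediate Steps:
Z(U, O) = 25 (Z(U, O) = 5*5 = 25)
p(Y, r) = 2*r + 25*Y (p(Y, r) = 25*Y + 2*r = 2*r + 25*Y)
((5 + p(-3, -2))²)² = ((5 + (2*(-2) + 25*(-3)))²)² = ((5 + (-4 - 75))²)² = ((5 - 79)²)² = ((-74)²)² = 5476² = 29986576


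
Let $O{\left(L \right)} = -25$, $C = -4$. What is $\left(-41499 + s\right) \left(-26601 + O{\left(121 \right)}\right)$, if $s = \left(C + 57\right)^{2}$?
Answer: $1030159940$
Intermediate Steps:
$s = 2809$ ($s = \left(-4 + 57\right)^{2} = 53^{2} = 2809$)
$\left(-41499 + s\right) \left(-26601 + O{\left(121 \right)}\right) = \left(-41499 + 2809\right) \left(-26601 - 25\right) = \left(-38690\right) \left(-26626\right) = 1030159940$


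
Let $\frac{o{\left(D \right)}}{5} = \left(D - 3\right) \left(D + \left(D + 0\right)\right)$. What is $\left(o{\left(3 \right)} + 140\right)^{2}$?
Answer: $19600$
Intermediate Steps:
$o{\left(D \right)} = 10 D \left(-3 + D\right)$ ($o{\left(D \right)} = 5 \left(D - 3\right) \left(D + \left(D + 0\right)\right) = 5 \left(-3 + D\right) \left(D + D\right) = 5 \left(-3 + D\right) 2 D = 5 \cdot 2 D \left(-3 + D\right) = 10 D \left(-3 + D\right)$)
$\left(o{\left(3 \right)} + 140\right)^{2} = \left(10 \cdot 3 \left(-3 + 3\right) + 140\right)^{2} = \left(10 \cdot 3 \cdot 0 + 140\right)^{2} = \left(0 + 140\right)^{2} = 140^{2} = 19600$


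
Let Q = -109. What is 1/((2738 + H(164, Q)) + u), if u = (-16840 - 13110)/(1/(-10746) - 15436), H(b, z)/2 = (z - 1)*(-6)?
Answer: 165875257/673443635606 ≈ 0.00024631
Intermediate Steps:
H(b, z) = 12 - 12*z (H(b, z) = 2*((z - 1)*(-6)) = 2*((-1 + z)*(-6)) = 2*(6 - 6*z) = 12 - 12*z)
u = 321842700/165875257 (u = -29950/(-1/10746 - 15436) = -29950/(-165875257/10746) = -29950*(-10746/165875257) = 321842700/165875257 ≈ 1.9403)
1/((2738 + H(164, Q)) + u) = 1/((2738 + (12 - 12*(-109))) + 321842700/165875257) = 1/((2738 + (12 + 1308)) + 321842700/165875257) = 1/((2738 + 1320) + 321842700/165875257) = 1/(4058 + 321842700/165875257) = 1/(673443635606/165875257) = 165875257/673443635606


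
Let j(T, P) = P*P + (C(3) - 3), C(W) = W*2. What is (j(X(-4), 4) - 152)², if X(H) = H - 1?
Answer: 17689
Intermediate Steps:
C(W) = 2*W
X(H) = -1 + H
j(T, P) = 3 + P² (j(T, P) = P*P + (2*3 - 3) = P² + (6 - 3) = P² + 3 = 3 + P²)
(j(X(-4), 4) - 152)² = ((3 + 4²) - 152)² = ((3 + 16) - 152)² = (19 - 152)² = (-133)² = 17689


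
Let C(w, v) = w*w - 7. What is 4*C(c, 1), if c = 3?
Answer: 8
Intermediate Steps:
C(w, v) = -7 + w² (C(w, v) = w² - 7 = -7 + w²)
4*C(c, 1) = 4*(-7 + 3²) = 4*(-7 + 9) = 4*2 = 8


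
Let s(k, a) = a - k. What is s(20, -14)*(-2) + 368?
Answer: 436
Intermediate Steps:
s(20, -14)*(-2) + 368 = (-14 - 1*20)*(-2) + 368 = (-14 - 20)*(-2) + 368 = -34*(-2) + 368 = 68 + 368 = 436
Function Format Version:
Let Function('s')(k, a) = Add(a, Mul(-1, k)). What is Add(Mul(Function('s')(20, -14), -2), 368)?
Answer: 436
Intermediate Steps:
Add(Mul(Function('s')(20, -14), -2), 368) = Add(Mul(Add(-14, Mul(-1, 20)), -2), 368) = Add(Mul(Add(-14, -20), -2), 368) = Add(Mul(-34, -2), 368) = Add(68, 368) = 436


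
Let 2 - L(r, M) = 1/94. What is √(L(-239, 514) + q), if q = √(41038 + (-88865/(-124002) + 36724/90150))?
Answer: √(9841405055679450 + 3305746410*√91906392646446466)/70335030 ≈ 14.303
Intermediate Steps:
L(r, M) = 187/94 (L(r, M) = 2 - 1/94 = 187/94)
q = √91906392646446466/1496490 (q = √(41038 + (-88865*(-1/124002) + 36724*(1/90150))) = √(41038 + (88865/124002 + 18362/45075)) = √(41038 + 2094171533/1863130050) = √(76461225163433/1863130050) = √91906392646446466/1496490 ≈ 202.58)
√(L(-239, 514) + q) = √(187/94 + √91906392646446466/1496490)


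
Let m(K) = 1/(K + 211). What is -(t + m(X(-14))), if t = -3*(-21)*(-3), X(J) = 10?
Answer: 41768/221 ≈ 189.00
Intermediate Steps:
m(K) = 1/(211 + K)
t = -189 (t = 63*(-3) = -189)
-(t + m(X(-14))) = -(-189 + 1/(211 + 10)) = -(-189 + 1/221) = -1*(-41768/221) = 41768/221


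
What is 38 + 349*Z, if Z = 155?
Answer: 54133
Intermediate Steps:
38 + 349*Z = 38 + 349*155 = 38 + 54095 = 54133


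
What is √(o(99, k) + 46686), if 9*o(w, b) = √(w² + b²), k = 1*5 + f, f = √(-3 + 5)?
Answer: √(420174 + √2*√(4914 + 5*√2))/3 ≈ 216.09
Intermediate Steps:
f = √2 ≈ 1.4142
k = 5 + √2 (k = 1*5 + √2 = 5 + √2 ≈ 6.4142)
o(w, b) = √(b² + w²)/9 (o(w, b) = √(w² + b²)/9 = √(b² + w²)/9)
√(o(99, k) + 46686) = √(√((5 + √2)² + 99²)/9 + 46686) = √(√((5 + √2)² + 9801)/9 + 46686) = √(√(9801 + (5 + √2)²)/9 + 46686) = √(46686 + √(9801 + (5 + √2)²)/9)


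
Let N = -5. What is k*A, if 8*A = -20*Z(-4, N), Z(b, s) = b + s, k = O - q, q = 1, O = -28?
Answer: -1305/2 ≈ -652.50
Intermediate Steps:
k = -29 (k = -28 - 1*1 = -28 - 1 = -29)
A = 45/2 (A = (-20*(-4 - 5))/8 = (-20*(-9))/8 = (1/8)*180 = 45/2 ≈ 22.500)
k*A = -29*45/2 = -1305/2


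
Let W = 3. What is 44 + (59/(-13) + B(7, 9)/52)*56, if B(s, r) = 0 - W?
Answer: -2774/13 ≈ -213.38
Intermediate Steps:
B(s, r) = -3 (B(s, r) = 0 - 1*3 = 0 - 3 = -3)
44 + (59/(-13) + B(7, 9)/52)*56 = 44 + (59/(-13) - 3/52)*56 = 44 + (59*(-1/13) - 3*1/52)*56 = 44 + (-59/13 - 3/52)*56 = 44 - 239/52*56 = 44 - 3346/13 = -2774/13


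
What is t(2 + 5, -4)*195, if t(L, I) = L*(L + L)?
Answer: 19110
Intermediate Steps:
t(L, I) = 2*L² (t(L, I) = L*(2*L) = 2*L²)
t(2 + 5, -4)*195 = (2*(2 + 5)²)*195 = (2*7²)*195 = (2*49)*195 = 98*195 = 19110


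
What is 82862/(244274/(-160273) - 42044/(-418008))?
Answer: -1387843129649652/23842492045 ≈ -58209.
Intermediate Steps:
82862/(244274/(-160273) - 42044/(-418008)) = 82862/(244274*(-1/160273) - 42044*(-1/418008)) = 82862/(-244274/160273 + 10511/104502) = 82862/(-23842492045/16748849046) = 82862*(-16748849046/23842492045) = -1387843129649652/23842492045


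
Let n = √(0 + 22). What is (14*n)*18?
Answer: 252*√22 ≈ 1182.0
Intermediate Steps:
n = √22 ≈ 4.6904
(14*n)*18 = (14*√22)*18 = 252*√22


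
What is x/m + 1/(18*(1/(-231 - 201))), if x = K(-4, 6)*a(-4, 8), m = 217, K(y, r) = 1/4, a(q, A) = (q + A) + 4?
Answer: -5206/217 ≈ -23.991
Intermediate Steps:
a(q, A) = 4 + A + q (a(q, A) = (A + q) + 4 = 4 + A + q)
K(y, r) = ¼
x = 2 (x = (4 + 8 - 4)/4 = (¼)*8 = 2)
x/m + 1/(18*(1/(-231 - 201))) = 2/217 + 1/(18*(1/(-231 - 201))) = 2*(1/217) + 1/(18*(1/(-432))) = 2/217 + 1/(18*(-1/432)) = 2/217 + (1/18)*(-432) = 2/217 - 24 = -5206/217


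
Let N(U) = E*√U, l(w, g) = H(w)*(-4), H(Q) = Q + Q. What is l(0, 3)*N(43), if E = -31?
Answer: 0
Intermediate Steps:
H(Q) = 2*Q
l(w, g) = -8*w (l(w, g) = (2*w)*(-4) = -8*w)
N(U) = -31*√U
l(0, 3)*N(43) = (-8*0)*(-31*√43) = 0*(-31*√43) = 0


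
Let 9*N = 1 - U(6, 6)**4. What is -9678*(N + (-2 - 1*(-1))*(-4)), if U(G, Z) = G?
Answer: 4061534/3 ≈ 1.3538e+6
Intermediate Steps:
N = -1295/9 (N = (1 - 1*6**4)/9 = (1 - 1*1296)/9 = (1 - 1296)/9 = (1/9)*(-1295) = -1295/9 ≈ -143.89)
-9678*(N + (-2 - 1*(-1))*(-4)) = -9678*(-1295/9 + (-2 - 1*(-1))*(-4)) = -9678*(-1295/9 + (-2 + 1)*(-4)) = -9678*(-1295/9 - 1*(-4)) = -9678*(-1295/9 + 4) = -9678*(-1259/9) = 4061534/3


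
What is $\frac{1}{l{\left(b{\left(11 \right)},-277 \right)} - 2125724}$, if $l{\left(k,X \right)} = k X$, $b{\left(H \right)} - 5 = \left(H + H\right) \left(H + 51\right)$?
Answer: $- \frac{1}{2504937} \approx -3.9921 \cdot 10^{-7}$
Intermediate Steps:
$b{\left(H \right)} = 5 + 2 H \left(51 + H\right)$ ($b{\left(H \right)} = 5 + \left(H + H\right) \left(H + 51\right) = 5 + 2 H \left(51 + H\right)$)
$l{\left(k,X \right)} = X k$
$\frac{1}{l{\left(b{\left(11 \right)},-277 \right)} - 2125724} = \frac{1}{- 277 \left(5 + 2 \cdot 11^{2} + 102 \cdot 11\right) - 2125724} = \frac{1}{- 277 \left(5 + 2 \cdot 121 + 1122\right) - 2125724} = \frac{1}{- 277 \left(5 + 242 + 1122\right) - 2125724} = \frac{1}{\left(-277\right) 1369 - 2125724} = \frac{1}{-379213 - 2125724} = \frac{1}{-2504937} = - \frac{1}{2504937}$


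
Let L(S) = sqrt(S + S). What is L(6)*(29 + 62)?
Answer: 182*sqrt(3) ≈ 315.23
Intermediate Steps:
L(S) = sqrt(2)*sqrt(S) (L(S) = sqrt(2*S) = sqrt(2)*sqrt(S))
L(6)*(29 + 62) = (sqrt(2)*sqrt(6))*(29 + 62) = (2*sqrt(3))*91 = 182*sqrt(3)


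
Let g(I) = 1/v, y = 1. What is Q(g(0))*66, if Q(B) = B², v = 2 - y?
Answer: 66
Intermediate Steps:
v = 1 (v = 2 - 1*1 = 2 - 1 = 1)
g(I) = 1 (g(I) = 1/1 = 1)
Q(g(0))*66 = 1²*66 = 1*66 = 66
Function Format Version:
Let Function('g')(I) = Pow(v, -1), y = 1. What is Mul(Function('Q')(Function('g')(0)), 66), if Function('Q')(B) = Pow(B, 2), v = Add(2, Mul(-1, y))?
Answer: 66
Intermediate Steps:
v = 1 (v = Add(2, Mul(-1, 1)) = Add(2, -1) = 1)
Function('g')(I) = 1 (Function('g')(I) = Pow(1, -1) = 1)
Mul(Function('Q')(Function('g')(0)), 66) = Mul(Pow(1, 2), 66) = Mul(1, 66) = 66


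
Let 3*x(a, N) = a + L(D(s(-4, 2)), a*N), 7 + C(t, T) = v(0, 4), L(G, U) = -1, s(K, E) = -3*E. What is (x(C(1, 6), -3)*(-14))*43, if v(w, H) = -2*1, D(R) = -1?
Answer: 6020/3 ≈ 2006.7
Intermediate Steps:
v(w, H) = -2
C(t, T) = -9 (C(t, T) = -7 - 2 = -9)
x(a, N) = -⅓ + a/3 (x(a, N) = (a - 1)/3 = (-1 + a)/3 = -⅓ + a/3)
(x(C(1, 6), -3)*(-14))*43 = ((-⅓ + (⅓)*(-9))*(-14))*43 = ((-⅓ - 3)*(-14))*43 = -10/3*(-14)*43 = (140/3)*43 = 6020/3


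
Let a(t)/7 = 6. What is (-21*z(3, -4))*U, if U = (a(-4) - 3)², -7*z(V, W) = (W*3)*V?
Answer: -164268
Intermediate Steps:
z(V, W) = -3*V*W/7 (z(V, W) = -W*3*V/7 = -3*W*V/7 = -3*V*W/7)
a(t) = 42 (a(t) = 7*6 = 42)
U = 1521 (U = (42 - 3)² = 39² = 1521)
(-21*z(3, -4))*U = -(-9)*3*(-4)*1521 = -21*36/7*1521 = -108*1521 = -164268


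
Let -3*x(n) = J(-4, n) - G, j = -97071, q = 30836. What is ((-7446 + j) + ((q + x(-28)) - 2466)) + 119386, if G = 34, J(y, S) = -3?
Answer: 129754/3 ≈ 43251.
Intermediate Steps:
x(n) = 37/3 (x(n) = -(-3 - 1*34)/3 = -(-3 - 34)/3 = -⅓*(-37) = 37/3)
((-7446 + j) + ((q + x(-28)) - 2466)) + 119386 = ((-7446 - 97071) + ((30836 + 37/3) - 2466)) + 119386 = (-104517 + (92545/3 - 2466)) + 119386 = (-104517 + 85147/3) + 119386 = -228404/3 + 119386 = 129754/3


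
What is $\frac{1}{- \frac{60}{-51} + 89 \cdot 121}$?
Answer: $\frac{17}{183093} \approx 9.2849 \cdot 10^{-5}$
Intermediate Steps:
$\frac{1}{- \frac{60}{-51} + 89 \cdot 121} = \frac{1}{\left(-60\right) \left(- \frac{1}{51}\right) + 10769} = \frac{1}{\frac{20}{17} + 10769} = \frac{1}{\frac{183093}{17}} = \frac{17}{183093}$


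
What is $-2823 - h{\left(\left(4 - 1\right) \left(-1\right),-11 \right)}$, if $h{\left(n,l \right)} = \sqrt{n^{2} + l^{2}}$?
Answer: $-2823 - \sqrt{130} \approx -2834.4$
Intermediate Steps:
$h{\left(n,l \right)} = \sqrt{l^{2} + n^{2}}$
$-2823 - h{\left(\left(4 - 1\right) \left(-1\right),-11 \right)} = -2823 - \sqrt{\left(-11\right)^{2} + \left(\left(4 - 1\right) \left(-1\right)\right)^{2}} = -2823 - \sqrt{121 + \left(3 \left(-1\right)\right)^{2}} = -2823 - \sqrt{121 + \left(-3\right)^{2}} = -2823 - \sqrt{121 + 9} = -2823 - \sqrt{130}$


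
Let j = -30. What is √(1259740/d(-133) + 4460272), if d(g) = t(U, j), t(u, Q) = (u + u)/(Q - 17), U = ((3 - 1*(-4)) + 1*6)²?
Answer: √724182078/13 ≈ 2070.0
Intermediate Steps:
U = 169 (U = ((3 + 4) + 6)² = (7 + 6)² = 13² = 169)
t(u, Q) = 2*u/(-17 + Q) (t(u, Q) = (2*u)/(-17 + Q) = 2*u/(-17 + Q))
d(g) = -338/47 (d(g) = 2*169/(-17 - 30) = 2*169/(-47) = 2*169*(-1/47) = -338/47)
√(1259740/d(-133) + 4460272) = √(1259740/(-338/47) + 4460272) = √(1259740*(-47/338) + 4460272) = √(-29603890/169 + 4460272) = √(724182078/169) = √724182078/13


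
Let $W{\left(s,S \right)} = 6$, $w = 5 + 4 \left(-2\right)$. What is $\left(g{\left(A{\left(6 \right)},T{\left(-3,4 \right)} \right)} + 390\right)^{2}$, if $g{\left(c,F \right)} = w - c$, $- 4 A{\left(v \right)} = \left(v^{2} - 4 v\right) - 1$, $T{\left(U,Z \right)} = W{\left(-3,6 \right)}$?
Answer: $\frac{2430481}{16} \approx 1.5191 \cdot 10^{5}$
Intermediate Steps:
$w = -3$ ($w = 5 - 8 = -3$)
$T{\left(U,Z \right)} = 6$
$A{\left(v \right)} = \frac{1}{4} + v - \frac{v^{2}}{4}$ ($A{\left(v \right)} = - \frac{\left(v^{2} - 4 v\right) - 1}{4} = - \frac{-1 + v^{2} - 4 v}{4} = \frac{1}{4} + v - \frac{v^{2}}{4}$)
$g{\left(c,F \right)} = -3 - c$
$\left(g{\left(A{\left(6 \right)},T{\left(-3,4 \right)} \right)} + 390\right)^{2} = \left(\left(-3 - \left(\frac{1}{4} + 6 - \frac{6^{2}}{4}\right)\right) + 390\right)^{2} = \left(\left(-3 - \left(\frac{1}{4} + 6 - 9\right)\right) + 390\right)^{2} = \left(\left(-3 - - \frac{11}{4}\right) + 390\right)^{2} = \left(\left(-3 + \frac{11}{4}\right) + 390\right)^{2} = \left(- \frac{1}{4} + 390\right)^{2} = \left(\frac{1559}{4}\right)^{2} = \frac{2430481}{16}$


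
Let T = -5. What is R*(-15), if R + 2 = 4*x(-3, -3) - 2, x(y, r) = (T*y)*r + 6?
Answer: 2400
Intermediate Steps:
x(y, r) = 6 - 5*r*y (x(y, r) = (-5*y)*r + 6 = -5*r*y + 6 = 6 - 5*r*y)
R = -160 (R = -2 + (4*(6 - 5*(-3)*(-3)) - 2) = -2 + (4*(6 - 45) - 2) = -2 + (4*(-39) - 2) = -2 + (-156 - 2) = -2 - 158 = -160)
R*(-15) = -160*(-15) = 2400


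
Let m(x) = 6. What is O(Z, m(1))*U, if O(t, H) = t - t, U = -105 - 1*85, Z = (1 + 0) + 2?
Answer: 0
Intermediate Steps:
Z = 3 (Z = 1 + 2 = 3)
U = -190 (U = -105 - 85 = -190)
O(t, H) = 0
O(Z, m(1))*U = 0*(-190) = 0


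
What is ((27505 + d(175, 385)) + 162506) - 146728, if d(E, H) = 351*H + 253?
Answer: 178671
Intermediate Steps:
d(E, H) = 253 + 351*H
((27505 + d(175, 385)) + 162506) - 146728 = ((27505 + (253 + 351*385)) + 162506) - 146728 = ((27505 + (253 + 135135)) + 162506) - 146728 = ((27505 + 135388) + 162506) - 146728 = (162893 + 162506) - 146728 = 325399 - 146728 = 178671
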